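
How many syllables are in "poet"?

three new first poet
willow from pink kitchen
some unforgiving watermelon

2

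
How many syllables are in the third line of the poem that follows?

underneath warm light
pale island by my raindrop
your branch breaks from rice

5

The third line: your (1), branch (1), breaks (1), from (1), rice (1) → 5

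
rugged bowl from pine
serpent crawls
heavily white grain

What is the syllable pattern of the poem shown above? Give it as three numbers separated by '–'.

5–3–5

Line 1: rugged(2) + bowl(1) + from(1) + pine(1) = 5
Line 2: serpent(2) + crawls(1) = 3
Line 3: heavily(3) + white(1) + grain(1) = 5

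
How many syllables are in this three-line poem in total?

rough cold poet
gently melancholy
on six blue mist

Line 1: rough (1), cold (1), poet (2) → 4
Line 2: gently (2), melancholy (4) → 6
Line 3: on (1), six (1), blue (1), mist (1) → 4
Total: 4 + 6 + 4 = 14

14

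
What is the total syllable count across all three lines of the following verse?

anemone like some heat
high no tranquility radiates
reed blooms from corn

Line 1: "anemone like some heat": 4+1+1+1 = 7
Line 2: "high no tranquility radiates": 1+1+4+3 = 9
Line 3: "reed blooms from corn": 1+1+1+1 = 4
Total: 7 + 9 + 4 = 20

20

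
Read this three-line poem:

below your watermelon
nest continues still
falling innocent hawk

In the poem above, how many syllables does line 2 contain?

5

Line 2: nest (1), continues (3), still (1) → 5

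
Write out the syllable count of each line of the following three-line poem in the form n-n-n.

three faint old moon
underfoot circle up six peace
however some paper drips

4-8-7

Line 1: "three faint old moon": 1+1+1+1 = 4
Line 2: "underfoot circle up six peace": 3+2+1+1+1 = 8
Line 3: "however some paper drips": 3+1+2+1 = 7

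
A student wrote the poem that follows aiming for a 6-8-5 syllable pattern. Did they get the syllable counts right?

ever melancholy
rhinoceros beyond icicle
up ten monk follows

No

Line 1: "ever melancholy": 2+4 = 6 ✓
Line 2: "rhinoceros beyond icicle": 4+2+3 = 9 (expected 8)
Line 3: "up ten monk follows": 1+1+1+2 = 5 ✓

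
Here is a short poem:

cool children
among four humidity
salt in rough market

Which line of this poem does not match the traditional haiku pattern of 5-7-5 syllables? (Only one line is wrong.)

Line 1: cool(1) + children(2) = 3 (expected 5)
Line 2: among(2) + four(1) + humidity(4) = 7 ✓
Line 3: salt(1) + in(1) + rough(1) + market(2) = 5 ✓

Line 1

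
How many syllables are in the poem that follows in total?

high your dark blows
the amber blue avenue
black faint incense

Line 1: "high your dark blows": 1+1+1+1 = 4
Line 2: "the amber blue avenue": 1+2+1+3 = 7
Line 3: "black faint incense": 1+1+2 = 4
Total: 4 + 7 + 4 = 15

15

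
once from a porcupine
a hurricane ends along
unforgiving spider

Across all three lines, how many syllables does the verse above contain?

Line 1: "once from a porcupine": 1+1+1+3 = 6
Line 2: "a hurricane ends along": 1+3+1+2 = 7
Line 3: "unforgiving spider": 4+2 = 6
Total: 6 + 7 + 6 = 19

19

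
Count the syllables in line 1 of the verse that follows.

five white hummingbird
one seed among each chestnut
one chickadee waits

5

Line 1: five (1), white (1), hummingbird (3) → 5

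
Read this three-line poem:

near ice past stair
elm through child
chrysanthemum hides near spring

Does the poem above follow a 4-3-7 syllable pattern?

Yes

Line 1: near (1), ice (1), past (1), stair (1) → 4 ✓
Line 2: elm (1), through (1), child (1) → 3 ✓
Line 3: chrysanthemum (4), hides (1), near (1), spring (1) → 7 ✓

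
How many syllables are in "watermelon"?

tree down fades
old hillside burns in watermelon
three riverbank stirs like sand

4

"watermelon" has 4 syllables.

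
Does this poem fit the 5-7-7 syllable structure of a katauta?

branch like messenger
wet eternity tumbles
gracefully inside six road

Line 1: branch(1) + like(1) + messenger(3) = 5 ✓
Line 2: wet(1) + eternity(4) + tumbles(2) = 7 ✓
Line 3: gracefully(3) + inside(2) + six(1) + road(1) = 7 ✓

Yes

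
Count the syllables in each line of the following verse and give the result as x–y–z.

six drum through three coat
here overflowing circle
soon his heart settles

Line 1: six(1) + drum(1) + through(1) + three(1) + coat(1) = 5
Line 2: here(1) + overflowing(4) + circle(2) = 7
Line 3: soon(1) + his(1) + heart(1) + settles(2) = 5

5–7–5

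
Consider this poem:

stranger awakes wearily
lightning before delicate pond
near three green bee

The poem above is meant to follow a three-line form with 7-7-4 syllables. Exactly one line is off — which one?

Line 1: stranger(2) + awakes(2) + wearily(3) = 7 ✓
Line 2: lightning(2) + before(2) + delicate(3) + pond(1) = 8 (expected 7)
Line 3: near(1) + three(1) + green(1) + bee(1) = 4 ✓

The second line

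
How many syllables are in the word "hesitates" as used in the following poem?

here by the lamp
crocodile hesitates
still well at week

3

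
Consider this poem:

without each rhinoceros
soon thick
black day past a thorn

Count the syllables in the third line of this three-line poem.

The third line: black(1) + day(1) + past(1) + a(1) + thorn(1) = 5

5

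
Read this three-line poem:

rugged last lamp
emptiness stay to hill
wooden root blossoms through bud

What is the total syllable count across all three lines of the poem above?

Line 1: "rugged last lamp": 2+1+1 = 4
Line 2: "emptiness stay to hill": 3+1+1+1 = 6
Line 3: "wooden root blossoms through bud": 2+1+2+1+1 = 7
Total: 4 + 6 + 7 = 17

17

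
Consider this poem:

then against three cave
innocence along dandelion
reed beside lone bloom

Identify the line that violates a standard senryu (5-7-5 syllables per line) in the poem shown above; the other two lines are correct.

Line 2

Line 1: "then against three cave": 1+2+1+1 = 5 ✓
Line 2: "innocence along dandelion": 3+2+4 = 9 (expected 7)
Line 3: "reed beside lone bloom": 1+2+1+1 = 5 ✓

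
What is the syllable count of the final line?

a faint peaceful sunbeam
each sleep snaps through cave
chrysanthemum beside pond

7

The final line: chrysanthemum (4), beside (2), pond (1) → 7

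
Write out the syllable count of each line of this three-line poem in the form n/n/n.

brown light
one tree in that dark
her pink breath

Line 1: "brown light": 1+1 = 2
Line 2: "one tree in that dark": 1+1+1+1+1 = 5
Line 3: "her pink breath": 1+1+1 = 3

2/5/3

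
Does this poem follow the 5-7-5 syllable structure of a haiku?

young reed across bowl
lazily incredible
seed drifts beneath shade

Yes

Line 1: "young reed across bowl": 1+1+2+1 = 5 ✓
Line 2: "lazily incredible": 3+4 = 7 ✓
Line 3: "seed drifts beneath shade": 1+1+2+1 = 5 ✓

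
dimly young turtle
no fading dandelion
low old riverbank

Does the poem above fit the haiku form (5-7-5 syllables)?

Line 1: "dimly young turtle": 2+1+2 = 5 ✓
Line 2: "no fading dandelion": 1+2+4 = 7 ✓
Line 3: "low old riverbank": 1+1+3 = 5 ✓

Yes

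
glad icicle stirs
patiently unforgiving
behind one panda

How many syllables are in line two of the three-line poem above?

Line two: patiently (3), unforgiving (4) → 7

7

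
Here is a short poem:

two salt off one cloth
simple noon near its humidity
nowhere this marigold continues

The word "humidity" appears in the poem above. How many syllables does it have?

"humidity" has 4 syllables.

4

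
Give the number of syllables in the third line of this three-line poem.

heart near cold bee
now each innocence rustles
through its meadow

The third line: "through its meadow": 1+1+2 = 4

4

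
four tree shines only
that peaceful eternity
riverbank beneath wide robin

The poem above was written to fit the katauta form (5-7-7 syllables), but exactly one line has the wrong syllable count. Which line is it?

The third line

Line 1: four (1), tree (1), shines (1), only (2) → 5 ✓
Line 2: that (1), peaceful (2), eternity (4) → 7 ✓
Line 3: riverbank (3), beneath (2), wide (1), robin (2) → 8 (expected 7)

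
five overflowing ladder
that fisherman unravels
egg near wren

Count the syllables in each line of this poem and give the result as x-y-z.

Line 1: five (1), overflowing (4), ladder (2) → 7
Line 2: that (1), fisherman (3), unravels (3) → 7
Line 3: egg (1), near (1), wren (1) → 3

7-7-3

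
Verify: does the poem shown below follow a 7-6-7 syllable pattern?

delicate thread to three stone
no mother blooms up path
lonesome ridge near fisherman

Yes

Line 1: delicate(3) + thread(1) + to(1) + three(1) + stone(1) = 7 ✓
Line 2: no(1) + mother(2) + blooms(1) + up(1) + path(1) = 6 ✓
Line 3: lonesome(2) + ridge(1) + near(1) + fisherman(3) = 7 ✓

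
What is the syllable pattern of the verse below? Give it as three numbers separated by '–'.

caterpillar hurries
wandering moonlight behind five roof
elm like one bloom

6–9–4

Line 1: caterpillar(4) + hurries(2) = 6
Line 2: wandering(3) + moonlight(2) + behind(2) + five(1) + roof(1) = 9
Line 3: elm(1) + like(1) + one(1) + bloom(1) = 4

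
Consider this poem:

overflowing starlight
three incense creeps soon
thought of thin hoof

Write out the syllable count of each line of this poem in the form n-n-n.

Line 1: overflowing(4) + starlight(2) = 6
Line 2: three(1) + incense(2) + creeps(1) + soon(1) = 5
Line 3: thought(1) + of(1) + thin(1) + hoof(1) = 4

6-5-4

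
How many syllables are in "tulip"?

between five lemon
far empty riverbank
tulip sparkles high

2

"tulip" has 2 syllables.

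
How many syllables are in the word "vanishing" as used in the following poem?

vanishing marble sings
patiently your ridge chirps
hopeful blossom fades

3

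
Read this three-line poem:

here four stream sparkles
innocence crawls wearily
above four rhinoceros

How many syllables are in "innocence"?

3

"innocence" has 3 syllables.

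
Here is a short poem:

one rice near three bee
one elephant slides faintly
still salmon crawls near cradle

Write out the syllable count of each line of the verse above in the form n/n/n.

Line 1: one(1) + rice(1) + near(1) + three(1) + bee(1) = 5
Line 2: one(1) + elephant(3) + slides(1) + faintly(2) = 7
Line 3: still(1) + salmon(2) + crawls(1) + near(1) + cradle(2) = 7

5/7/7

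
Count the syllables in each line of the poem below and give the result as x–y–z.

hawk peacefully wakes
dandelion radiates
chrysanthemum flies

5–7–5

Line 1: hawk (1), peacefully (3), wakes (1) → 5
Line 2: dandelion (4), radiates (3) → 7
Line 3: chrysanthemum (4), flies (1) → 5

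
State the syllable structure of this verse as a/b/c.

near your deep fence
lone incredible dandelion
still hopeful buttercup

Line 1: near(1) + your(1) + deep(1) + fence(1) = 4
Line 2: lone(1) + incredible(4) + dandelion(4) = 9
Line 3: still(1) + hopeful(2) + buttercup(3) = 6

4/9/6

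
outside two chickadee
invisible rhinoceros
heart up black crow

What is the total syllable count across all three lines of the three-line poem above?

Line 1: "outside two chickadee": 2+1+3 = 6
Line 2: "invisible rhinoceros": 4+4 = 8
Line 3: "heart up black crow": 1+1+1+1 = 4
Total: 6 + 8 + 4 = 18

18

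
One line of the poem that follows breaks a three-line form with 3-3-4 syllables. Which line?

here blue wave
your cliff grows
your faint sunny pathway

The third line

Line 1: "here blue wave": 1+1+1 = 3 ✓
Line 2: "your cliff grows": 1+1+1 = 3 ✓
Line 3: "your faint sunny pathway": 1+1+2+2 = 6 (expected 4)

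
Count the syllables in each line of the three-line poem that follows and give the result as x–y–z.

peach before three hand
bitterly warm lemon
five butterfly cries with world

5–6–7

Line 1: peach (1), before (2), three (1), hand (1) → 5
Line 2: bitterly (3), warm (1), lemon (2) → 6
Line 3: five (1), butterfly (3), cries (1), with (1), world (1) → 7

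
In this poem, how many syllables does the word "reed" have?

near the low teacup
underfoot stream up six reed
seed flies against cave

1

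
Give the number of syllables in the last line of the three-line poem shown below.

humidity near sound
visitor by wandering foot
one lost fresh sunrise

5

The last line: one (1), lost (1), fresh (1), sunrise (2) → 5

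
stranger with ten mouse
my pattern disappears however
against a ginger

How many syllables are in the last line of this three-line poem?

5

The last line: "against a ginger": 2+1+2 = 5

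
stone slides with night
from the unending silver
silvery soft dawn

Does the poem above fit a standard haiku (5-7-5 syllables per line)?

No

Line 1: stone (1), slides (1), with (1), night (1) → 4 (expected 5)
Line 2: from (1), the (1), unending (3), silver (2) → 7 ✓
Line 3: silvery (3), soft (1), dawn (1) → 5 ✓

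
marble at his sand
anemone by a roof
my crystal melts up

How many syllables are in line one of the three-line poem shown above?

Line one: marble(2) + at(1) + his(1) + sand(1) = 5

5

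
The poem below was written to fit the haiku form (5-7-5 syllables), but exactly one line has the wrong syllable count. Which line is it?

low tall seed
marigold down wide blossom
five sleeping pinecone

Line 1: "low tall seed": 1+1+1 = 3 (expected 5)
Line 2: "marigold down wide blossom": 3+1+1+2 = 7 ✓
Line 3: "five sleeping pinecone": 1+2+2 = 5 ✓

Line 1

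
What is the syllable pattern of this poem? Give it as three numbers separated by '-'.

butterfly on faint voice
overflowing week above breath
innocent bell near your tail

6-8-7

Line 1: butterfly (3), on (1), faint (1), voice (1) → 6
Line 2: overflowing (4), week (1), above (2), breath (1) → 8
Line 3: innocent (3), bell (1), near (1), your (1), tail (1) → 7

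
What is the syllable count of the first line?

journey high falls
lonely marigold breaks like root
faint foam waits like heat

4

The first line: journey (2), high (1), falls (1) → 4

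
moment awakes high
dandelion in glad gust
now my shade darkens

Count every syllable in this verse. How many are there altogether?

17

Line 1: moment (2), awakes (2), high (1) → 5
Line 2: dandelion (4), in (1), glad (1), gust (1) → 7
Line 3: now (1), my (1), shade (1), darkens (2) → 5
Total: 5 + 7 + 5 = 17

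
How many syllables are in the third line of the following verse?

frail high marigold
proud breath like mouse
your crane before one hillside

The third line: your(1) + crane(1) + before(2) + one(1) + hillside(2) = 7

7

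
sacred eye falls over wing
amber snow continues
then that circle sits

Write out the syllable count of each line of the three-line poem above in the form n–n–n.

Line 1: sacred (2), eye (1), falls (1), over (2), wing (1) → 7
Line 2: amber (2), snow (1), continues (3) → 6
Line 3: then (1), that (1), circle (2), sits (1) → 5

7–6–5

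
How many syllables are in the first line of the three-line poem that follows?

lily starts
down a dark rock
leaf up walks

The first line: lily (2), starts (1) → 3

3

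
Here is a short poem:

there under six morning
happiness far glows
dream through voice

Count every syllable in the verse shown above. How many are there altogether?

Line 1: "there under six morning": 1+2+1+2 = 6
Line 2: "happiness far glows": 3+1+1 = 5
Line 3: "dream through voice": 1+1+1 = 3
Total: 6 + 5 + 3 = 14

14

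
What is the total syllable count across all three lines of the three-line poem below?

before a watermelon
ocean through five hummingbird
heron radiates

19

Line 1: before(2) + a(1) + watermelon(4) = 7
Line 2: ocean(2) + through(1) + five(1) + hummingbird(3) = 7
Line 3: heron(2) + radiates(3) = 5
Total: 7 + 7 + 5 = 19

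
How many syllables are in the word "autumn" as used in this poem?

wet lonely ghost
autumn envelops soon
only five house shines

2

"autumn" has 2 syllables.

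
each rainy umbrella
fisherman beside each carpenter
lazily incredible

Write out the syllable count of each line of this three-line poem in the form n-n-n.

Line 1: "each rainy umbrella": 1+2+3 = 6
Line 2: "fisherman beside each carpenter": 3+2+1+3 = 9
Line 3: "lazily incredible": 3+4 = 7

6-9-7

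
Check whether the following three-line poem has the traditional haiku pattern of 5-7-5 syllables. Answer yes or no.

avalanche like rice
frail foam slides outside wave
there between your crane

Line 1: avalanche (3), like (1), rice (1) → 5 ✓
Line 2: frail (1), foam (1), slides (1), outside (2), wave (1) → 6 (expected 7)
Line 3: there (1), between (2), your (1), crane (1) → 5 ✓

No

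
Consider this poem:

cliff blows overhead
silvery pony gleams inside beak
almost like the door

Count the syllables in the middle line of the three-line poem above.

9

The middle line: silvery(3) + pony(2) + gleams(1) + inside(2) + beak(1) = 9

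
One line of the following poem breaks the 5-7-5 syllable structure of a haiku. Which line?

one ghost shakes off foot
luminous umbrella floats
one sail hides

Line 1: "one ghost shakes off foot": 1+1+1+1+1 = 5 ✓
Line 2: "luminous umbrella floats": 3+3+1 = 7 ✓
Line 3: "one sail hides": 1+1+1 = 3 (expected 5)

Line 3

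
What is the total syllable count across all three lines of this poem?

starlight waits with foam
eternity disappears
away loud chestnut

17

Line 1: starlight(2) + waits(1) + with(1) + foam(1) = 5
Line 2: eternity(4) + disappears(3) = 7
Line 3: away(2) + loud(1) + chestnut(2) = 5
Total: 5 + 7 + 5 = 17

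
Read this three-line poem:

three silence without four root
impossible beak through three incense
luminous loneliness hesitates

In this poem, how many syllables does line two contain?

9

Line two: impossible (4), beak (1), through (1), three (1), incense (2) → 9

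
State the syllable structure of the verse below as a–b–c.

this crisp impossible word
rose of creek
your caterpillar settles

Line 1: "this crisp impossible word": 1+1+4+1 = 7
Line 2: "rose of creek": 1+1+1 = 3
Line 3: "your caterpillar settles": 1+4+2 = 7

7–3–7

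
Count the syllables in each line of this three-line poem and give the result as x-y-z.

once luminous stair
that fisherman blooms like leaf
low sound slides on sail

Line 1: "once luminous stair": 1+3+1 = 5
Line 2: "that fisherman blooms like leaf": 1+3+1+1+1 = 7
Line 3: "low sound slides on sail": 1+1+1+1+1 = 5

5-7-5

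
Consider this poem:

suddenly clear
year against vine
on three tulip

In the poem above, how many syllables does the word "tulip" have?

"tulip" has 2 syllables.

2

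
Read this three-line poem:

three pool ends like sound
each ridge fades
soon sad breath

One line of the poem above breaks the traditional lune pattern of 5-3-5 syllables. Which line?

Line 3

Line 1: three (1), pool (1), ends (1), like (1), sound (1) → 5 ✓
Line 2: each (1), ridge (1), fades (1) → 3 ✓
Line 3: soon (1), sad (1), breath (1) → 3 (expected 5)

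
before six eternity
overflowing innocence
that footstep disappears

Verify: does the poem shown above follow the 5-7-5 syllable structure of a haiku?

No

Line 1: "before six eternity": 2+1+4 = 7 (expected 5)
Line 2: "overflowing innocence": 4+3 = 7 ✓
Line 3: "that footstep disappears": 1+2+3 = 6 (expected 5)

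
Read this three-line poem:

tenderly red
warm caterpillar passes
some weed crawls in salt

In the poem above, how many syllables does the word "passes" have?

2

"passes" has 2 syllables.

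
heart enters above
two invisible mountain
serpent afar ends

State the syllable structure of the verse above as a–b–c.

5–7–5

Line 1: heart(1) + enters(2) + above(2) = 5
Line 2: two(1) + invisible(4) + mountain(2) = 7
Line 3: serpent(2) + afar(2) + ends(1) = 5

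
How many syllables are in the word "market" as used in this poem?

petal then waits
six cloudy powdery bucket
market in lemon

2

"market" has 2 syllables.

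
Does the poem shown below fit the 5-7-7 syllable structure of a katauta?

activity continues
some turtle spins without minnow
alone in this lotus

Line 1: activity(4) + continues(3) = 7 (expected 5)
Line 2: some(1) + turtle(2) + spins(1) + without(2) + minnow(2) = 8 (expected 7)
Line 3: alone(2) + in(1) + this(1) + lotus(2) = 6 (expected 7)

No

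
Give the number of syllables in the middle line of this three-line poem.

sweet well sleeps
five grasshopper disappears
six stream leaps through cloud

7

The middle line: "five grasshopper disappears": 1+3+3 = 7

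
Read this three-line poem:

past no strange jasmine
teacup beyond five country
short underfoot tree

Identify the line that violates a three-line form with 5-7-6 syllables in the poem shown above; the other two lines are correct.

Line 1: "past no strange jasmine": 1+1+1+2 = 5 ✓
Line 2: "teacup beyond five country": 2+2+1+2 = 7 ✓
Line 3: "short underfoot tree": 1+3+1 = 5 (expected 6)

The third line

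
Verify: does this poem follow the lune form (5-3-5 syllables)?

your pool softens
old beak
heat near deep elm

Line 1: your(1) + pool(1) + softens(2) = 4 (expected 5)
Line 2: old(1) + beak(1) = 2 (expected 3)
Line 3: heat(1) + near(1) + deep(1) + elm(1) = 4 (expected 5)

No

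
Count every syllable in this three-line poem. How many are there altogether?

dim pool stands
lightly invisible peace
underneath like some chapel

17

Line 1: "dim pool stands": 1+1+1 = 3
Line 2: "lightly invisible peace": 2+4+1 = 7
Line 3: "underneath like some chapel": 3+1+1+2 = 7
Total: 3 + 7 + 7 = 17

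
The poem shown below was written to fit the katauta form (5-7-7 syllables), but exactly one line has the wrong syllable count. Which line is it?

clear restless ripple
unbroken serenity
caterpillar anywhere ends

Line 3

Line 1: "clear restless ripple": 1+2+2 = 5 ✓
Line 2: "unbroken serenity": 3+4 = 7 ✓
Line 3: "caterpillar anywhere ends": 4+3+1 = 8 (expected 7)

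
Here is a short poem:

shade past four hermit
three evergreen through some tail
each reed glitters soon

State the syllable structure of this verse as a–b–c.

Line 1: shade (1), past (1), four (1), hermit (2) → 5
Line 2: three (1), evergreen (3), through (1), some (1), tail (1) → 7
Line 3: each (1), reed (1), glitters (2), soon (1) → 5

5–7–5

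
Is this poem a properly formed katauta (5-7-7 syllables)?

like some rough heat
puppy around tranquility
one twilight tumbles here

No

Line 1: like(1) + some(1) + rough(1) + heat(1) = 4 (expected 5)
Line 2: puppy(2) + around(2) + tranquility(4) = 8 (expected 7)
Line 3: one(1) + twilight(2) + tumbles(2) + here(1) = 6 (expected 7)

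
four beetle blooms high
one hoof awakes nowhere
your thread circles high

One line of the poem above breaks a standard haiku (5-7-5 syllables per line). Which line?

Line 1: four(1) + beetle(2) + blooms(1) + high(1) = 5 ✓
Line 2: one(1) + hoof(1) + awakes(2) + nowhere(2) = 6 (expected 7)
Line 3: your(1) + thread(1) + circles(2) + high(1) = 5 ✓

Line 2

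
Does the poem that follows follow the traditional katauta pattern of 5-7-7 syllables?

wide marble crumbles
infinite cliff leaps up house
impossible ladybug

Yes

Line 1: wide(1) + marble(2) + crumbles(2) = 5 ✓
Line 2: infinite(3) + cliff(1) + leaps(1) + up(1) + house(1) = 7 ✓
Line 3: impossible(4) + ladybug(3) = 7 ✓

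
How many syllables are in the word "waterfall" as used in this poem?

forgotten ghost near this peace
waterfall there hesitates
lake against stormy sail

3

"waterfall" has 3 syllables.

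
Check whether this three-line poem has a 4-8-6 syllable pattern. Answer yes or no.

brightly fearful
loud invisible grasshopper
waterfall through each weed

Yes

Line 1: brightly (2), fearful (2) → 4 ✓
Line 2: loud (1), invisible (4), grasshopper (3) → 8 ✓
Line 3: waterfall (3), through (1), each (1), weed (1) → 6 ✓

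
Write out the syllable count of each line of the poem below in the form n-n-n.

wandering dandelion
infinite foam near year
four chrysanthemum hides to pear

7-6-8

Line 1: "wandering dandelion": 3+4 = 7
Line 2: "infinite foam near year": 3+1+1+1 = 6
Line 3: "four chrysanthemum hides to pear": 1+4+1+1+1 = 8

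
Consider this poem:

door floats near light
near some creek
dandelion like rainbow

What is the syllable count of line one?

4

Line one: door (1), floats (1), near (1), light (1) → 4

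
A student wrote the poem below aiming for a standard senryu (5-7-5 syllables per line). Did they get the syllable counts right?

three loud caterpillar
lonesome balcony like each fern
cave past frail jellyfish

No

Line 1: "three loud caterpillar": 1+1+4 = 6 (expected 5)
Line 2: "lonesome balcony like each fern": 2+3+1+1+1 = 8 (expected 7)
Line 3: "cave past frail jellyfish": 1+1+1+3 = 6 (expected 5)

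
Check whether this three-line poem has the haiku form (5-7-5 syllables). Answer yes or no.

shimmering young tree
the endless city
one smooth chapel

Line 1: shimmering(3) + young(1) + tree(1) = 5 ✓
Line 2: the(1) + endless(2) + city(2) = 5 (expected 7)
Line 3: one(1) + smooth(1) + chapel(2) = 4 (expected 5)

No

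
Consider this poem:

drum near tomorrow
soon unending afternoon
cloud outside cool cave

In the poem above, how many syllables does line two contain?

7

Line two: soon(1) + unending(3) + afternoon(3) = 7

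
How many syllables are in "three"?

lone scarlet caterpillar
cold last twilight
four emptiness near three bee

"three" has 1 syllable.

1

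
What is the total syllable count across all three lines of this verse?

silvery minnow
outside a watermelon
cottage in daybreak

Line 1: silvery (3), minnow (2) → 5
Line 2: outside (2), a (1), watermelon (4) → 7
Line 3: cottage (2), in (1), daybreak (2) → 5
Total: 5 + 7 + 5 = 17

17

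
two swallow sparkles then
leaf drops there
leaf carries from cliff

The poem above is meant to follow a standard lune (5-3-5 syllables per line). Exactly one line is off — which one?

The first line

Line 1: "two swallow sparkles then": 1+2+2+1 = 6 (expected 5)
Line 2: "leaf drops there": 1+1+1 = 3 ✓
Line 3: "leaf carries from cliff": 1+2+1+1 = 5 ✓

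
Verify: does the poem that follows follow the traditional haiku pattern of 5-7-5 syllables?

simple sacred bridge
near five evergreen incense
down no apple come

Line 1: "simple sacred bridge": 2+2+1 = 5 ✓
Line 2: "near five evergreen incense": 1+1+3+2 = 7 ✓
Line 3: "down no apple come": 1+1+2+1 = 5 ✓

Yes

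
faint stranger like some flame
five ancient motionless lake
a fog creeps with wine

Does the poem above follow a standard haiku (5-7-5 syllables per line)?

No

Line 1: "faint stranger like some flame": 1+2+1+1+1 = 6 (expected 5)
Line 2: "five ancient motionless lake": 1+2+3+1 = 7 ✓
Line 3: "a fog creeps with wine": 1+1+1+1+1 = 5 ✓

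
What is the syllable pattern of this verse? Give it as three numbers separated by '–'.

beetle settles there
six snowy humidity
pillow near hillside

Line 1: "beetle settles there": 2+2+1 = 5
Line 2: "six snowy humidity": 1+2+4 = 7
Line 3: "pillow near hillside": 2+1+2 = 5

5–7–5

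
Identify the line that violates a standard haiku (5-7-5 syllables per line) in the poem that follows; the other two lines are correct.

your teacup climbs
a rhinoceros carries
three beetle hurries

Line 1: your(1) + teacup(2) + climbs(1) = 4 (expected 5)
Line 2: a(1) + rhinoceros(4) + carries(2) = 7 ✓
Line 3: three(1) + beetle(2) + hurries(2) = 5 ✓

The first line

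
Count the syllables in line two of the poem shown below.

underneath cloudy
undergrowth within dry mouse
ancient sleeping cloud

Line two: "undergrowth within dry mouse": 3+2+1+1 = 7

7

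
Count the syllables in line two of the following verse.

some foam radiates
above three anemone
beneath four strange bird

7

Line two: above(2) + three(1) + anemone(4) = 7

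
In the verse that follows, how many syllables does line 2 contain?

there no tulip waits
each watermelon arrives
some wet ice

7

Line 2: "each watermelon arrives": 1+4+2 = 7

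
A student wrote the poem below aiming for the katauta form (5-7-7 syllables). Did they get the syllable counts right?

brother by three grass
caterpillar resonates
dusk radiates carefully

Yes

Line 1: brother (2), by (1), three (1), grass (1) → 5 ✓
Line 2: caterpillar (4), resonates (3) → 7 ✓
Line 3: dusk (1), radiates (3), carefully (3) → 7 ✓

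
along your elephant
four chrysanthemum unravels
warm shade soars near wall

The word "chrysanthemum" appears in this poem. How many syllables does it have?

"chrysanthemum" has 4 syllables.

4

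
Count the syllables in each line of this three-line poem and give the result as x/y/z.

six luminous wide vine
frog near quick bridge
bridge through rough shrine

6/4/4

Line 1: six (1), luminous (3), wide (1), vine (1) → 6
Line 2: frog (1), near (1), quick (1), bridge (1) → 4
Line 3: bridge (1), through (1), rough (1), shrine (1) → 4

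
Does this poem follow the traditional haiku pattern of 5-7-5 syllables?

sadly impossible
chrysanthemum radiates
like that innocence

No

Line 1: sadly(2) + impossible(4) = 6 (expected 5)
Line 2: chrysanthemum(4) + radiates(3) = 7 ✓
Line 3: like(1) + that(1) + innocence(3) = 5 ✓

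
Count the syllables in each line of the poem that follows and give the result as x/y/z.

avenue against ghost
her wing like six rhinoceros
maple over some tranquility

6/8/9

Line 1: "avenue against ghost": 3+2+1 = 6
Line 2: "her wing like six rhinoceros": 1+1+1+1+4 = 8
Line 3: "maple over some tranquility": 2+2+1+4 = 9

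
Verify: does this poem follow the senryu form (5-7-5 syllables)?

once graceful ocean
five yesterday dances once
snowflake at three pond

Line 1: "once graceful ocean": 1+2+2 = 5 ✓
Line 2: "five yesterday dances once": 1+3+2+1 = 7 ✓
Line 3: "snowflake at three pond": 2+1+1+1 = 5 ✓

Yes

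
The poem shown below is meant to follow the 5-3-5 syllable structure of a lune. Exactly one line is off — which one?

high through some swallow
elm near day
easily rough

Line 1: high(1) + through(1) + some(1) + swallow(2) = 5 ✓
Line 2: elm(1) + near(1) + day(1) = 3 ✓
Line 3: easily(3) + rough(1) = 4 (expected 5)

Line 3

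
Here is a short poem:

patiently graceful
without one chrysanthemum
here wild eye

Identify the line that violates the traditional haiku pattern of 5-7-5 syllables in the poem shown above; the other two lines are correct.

Line 1: patiently(3) + graceful(2) = 5 ✓
Line 2: without(2) + one(1) + chrysanthemum(4) = 7 ✓
Line 3: here(1) + wild(1) + eye(1) = 3 (expected 5)

The third line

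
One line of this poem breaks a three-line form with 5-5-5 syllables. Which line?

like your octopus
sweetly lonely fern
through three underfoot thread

Line 1: "like your octopus": 1+1+3 = 5 ✓
Line 2: "sweetly lonely fern": 2+2+1 = 5 ✓
Line 3: "through three underfoot thread": 1+1+3+1 = 6 (expected 5)

Line 3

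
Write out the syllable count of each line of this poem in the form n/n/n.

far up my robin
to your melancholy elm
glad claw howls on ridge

Line 1: far (1), up (1), my (1), robin (2) → 5
Line 2: to (1), your (1), melancholy (4), elm (1) → 7
Line 3: glad (1), claw (1), howls (1), on (1), ridge (1) → 5

5/7/5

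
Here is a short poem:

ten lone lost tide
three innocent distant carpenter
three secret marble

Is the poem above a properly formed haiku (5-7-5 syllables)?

No

Line 1: "ten lone lost tide": 1+1+1+1 = 4 (expected 5)
Line 2: "three innocent distant carpenter": 1+3+2+3 = 9 (expected 7)
Line 3: "three secret marble": 1+2+2 = 5 ✓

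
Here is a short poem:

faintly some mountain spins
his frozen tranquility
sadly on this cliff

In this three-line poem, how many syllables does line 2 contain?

7

Line 2: his(1) + frozen(2) + tranquility(4) = 7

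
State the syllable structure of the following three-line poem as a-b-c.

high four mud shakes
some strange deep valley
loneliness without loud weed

4-5-7

Line 1: "high four mud shakes": 1+1+1+1 = 4
Line 2: "some strange deep valley": 1+1+1+2 = 5
Line 3: "loneliness without loud weed": 3+2+1+1 = 7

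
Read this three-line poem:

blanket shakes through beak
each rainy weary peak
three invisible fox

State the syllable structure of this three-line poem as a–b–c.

5–6–6

Line 1: blanket (2), shakes (1), through (1), beak (1) → 5
Line 2: each (1), rainy (2), weary (2), peak (1) → 6
Line 3: three (1), invisible (4), fox (1) → 6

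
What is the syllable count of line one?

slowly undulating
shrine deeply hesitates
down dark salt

6

Line one: slowly (2), undulating (4) → 6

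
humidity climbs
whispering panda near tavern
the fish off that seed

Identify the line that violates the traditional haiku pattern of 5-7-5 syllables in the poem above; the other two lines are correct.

Line 1: "humidity climbs": 4+1 = 5 ✓
Line 2: "whispering panda near tavern": 3+2+1+2 = 8 (expected 7)
Line 3: "the fish off that seed": 1+1+1+1+1 = 5 ✓

The second line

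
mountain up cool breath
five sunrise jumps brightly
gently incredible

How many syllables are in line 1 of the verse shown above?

5

Line 1: mountain (2), up (1), cool (1), breath (1) → 5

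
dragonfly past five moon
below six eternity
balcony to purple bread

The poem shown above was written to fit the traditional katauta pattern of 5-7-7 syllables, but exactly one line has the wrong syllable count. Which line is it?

The first line

Line 1: dragonfly(3) + past(1) + five(1) + moon(1) = 6 (expected 5)
Line 2: below(2) + six(1) + eternity(4) = 7 ✓
Line 3: balcony(3) + to(1) + purple(2) + bread(1) = 7 ✓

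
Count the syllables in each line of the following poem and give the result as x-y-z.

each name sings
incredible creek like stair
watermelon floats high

Line 1: each (1), name (1), sings (1) → 3
Line 2: incredible (4), creek (1), like (1), stair (1) → 7
Line 3: watermelon (4), floats (1), high (1) → 6

3-7-6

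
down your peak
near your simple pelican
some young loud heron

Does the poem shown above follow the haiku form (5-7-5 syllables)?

Line 1: down (1), your (1), peak (1) → 3 (expected 5)
Line 2: near (1), your (1), simple (2), pelican (3) → 7 ✓
Line 3: some (1), young (1), loud (1), heron (2) → 5 ✓

No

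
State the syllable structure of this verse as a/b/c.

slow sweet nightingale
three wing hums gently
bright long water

5/5/4

Line 1: slow (1), sweet (1), nightingale (3) → 5
Line 2: three (1), wing (1), hums (1), gently (2) → 5
Line 3: bright (1), long (1), water (2) → 4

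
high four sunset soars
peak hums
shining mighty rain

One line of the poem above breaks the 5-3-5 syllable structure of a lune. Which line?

Line 2

Line 1: high (1), four (1), sunset (2), soars (1) → 5 ✓
Line 2: peak (1), hums (1) → 2 (expected 3)
Line 3: shining (2), mighty (2), rain (1) → 5 ✓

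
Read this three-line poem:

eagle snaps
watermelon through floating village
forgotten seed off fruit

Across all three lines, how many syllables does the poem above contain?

18

Line 1: "eagle snaps": 2+1 = 3
Line 2: "watermelon through floating village": 4+1+2+2 = 9
Line 3: "forgotten seed off fruit": 3+1+1+1 = 6
Total: 3 + 9 + 6 = 18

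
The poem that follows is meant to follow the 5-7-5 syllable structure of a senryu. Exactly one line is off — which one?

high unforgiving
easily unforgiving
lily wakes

Line 3

Line 1: "high unforgiving": 1+4 = 5 ✓
Line 2: "easily unforgiving": 3+4 = 7 ✓
Line 3: "lily wakes": 2+1 = 3 (expected 5)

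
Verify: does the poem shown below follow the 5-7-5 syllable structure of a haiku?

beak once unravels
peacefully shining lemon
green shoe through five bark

Line 1: "beak once unravels": 1+1+3 = 5 ✓
Line 2: "peacefully shining lemon": 3+2+2 = 7 ✓
Line 3: "green shoe through five bark": 1+1+1+1+1 = 5 ✓

Yes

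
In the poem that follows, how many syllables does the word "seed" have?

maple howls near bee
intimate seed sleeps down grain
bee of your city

1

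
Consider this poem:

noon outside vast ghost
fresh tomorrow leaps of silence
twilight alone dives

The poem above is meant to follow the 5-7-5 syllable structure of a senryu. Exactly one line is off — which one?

Line 1: noon(1) + outside(2) + vast(1) + ghost(1) = 5 ✓
Line 2: fresh(1) + tomorrow(3) + leaps(1) + of(1) + silence(2) = 8 (expected 7)
Line 3: twilight(2) + alone(2) + dives(1) = 5 ✓

The second line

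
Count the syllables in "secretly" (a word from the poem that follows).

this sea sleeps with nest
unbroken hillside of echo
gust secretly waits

3

"secretly" has 3 syllables.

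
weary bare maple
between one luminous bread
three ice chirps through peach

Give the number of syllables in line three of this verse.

Line three: three (1), ice (1), chirps (1), through (1), peach (1) → 5

5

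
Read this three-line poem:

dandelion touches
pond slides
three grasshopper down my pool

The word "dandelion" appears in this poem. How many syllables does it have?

4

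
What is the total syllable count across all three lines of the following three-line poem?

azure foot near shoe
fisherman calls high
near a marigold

15

Line 1: "azure foot near shoe": 2+1+1+1 = 5
Line 2: "fisherman calls high": 3+1+1 = 5
Line 3: "near a marigold": 1+1+3 = 5
Total: 5 + 5 + 5 = 15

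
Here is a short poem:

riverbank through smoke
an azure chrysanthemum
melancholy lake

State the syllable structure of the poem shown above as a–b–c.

Line 1: "riverbank through smoke": 3+1+1 = 5
Line 2: "an azure chrysanthemum": 1+2+4 = 7
Line 3: "melancholy lake": 4+1 = 5

5–7–5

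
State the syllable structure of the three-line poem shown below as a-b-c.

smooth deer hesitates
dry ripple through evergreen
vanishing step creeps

5-7-5

Line 1: "smooth deer hesitates": 1+1+3 = 5
Line 2: "dry ripple through evergreen": 1+2+1+3 = 7
Line 3: "vanishing step creeps": 3+1+1 = 5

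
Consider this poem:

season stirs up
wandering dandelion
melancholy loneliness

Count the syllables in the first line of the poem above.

4

The first line: season (2), stirs (1), up (1) → 4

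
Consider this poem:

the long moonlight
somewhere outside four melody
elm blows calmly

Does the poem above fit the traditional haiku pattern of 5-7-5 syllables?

No

Line 1: the(1) + long(1) + moonlight(2) = 4 (expected 5)
Line 2: somewhere(2) + outside(2) + four(1) + melody(3) = 8 (expected 7)
Line 3: elm(1) + blows(1) + calmly(2) = 4 (expected 5)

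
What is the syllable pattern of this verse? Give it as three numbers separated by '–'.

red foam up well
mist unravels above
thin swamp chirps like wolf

Line 1: "red foam up well": 1+1+1+1 = 4
Line 2: "mist unravels above": 1+3+2 = 6
Line 3: "thin swamp chirps like wolf": 1+1+1+1+1 = 5

4–6–5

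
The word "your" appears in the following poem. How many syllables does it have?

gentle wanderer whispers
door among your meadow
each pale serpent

1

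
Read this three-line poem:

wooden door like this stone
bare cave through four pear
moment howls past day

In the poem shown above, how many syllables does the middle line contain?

The middle line: bare (1), cave (1), through (1), four (1), pear (1) → 5

5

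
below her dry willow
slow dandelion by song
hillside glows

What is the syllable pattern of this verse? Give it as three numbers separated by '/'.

6/7/3

Line 1: "below her dry willow": 2+1+1+2 = 6
Line 2: "slow dandelion by song": 1+4+1+1 = 7
Line 3: "hillside glows": 2+1 = 3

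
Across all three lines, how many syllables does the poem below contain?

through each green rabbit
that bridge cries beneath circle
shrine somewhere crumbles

17

Line 1: "through each green rabbit": 1+1+1+2 = 5
Line 2: "that bridge cries beneath circle": 1+1+1+2+2 = 7
Line 3: "shrine somewhere crumbles": 1+2+2 = 5
Total: 5 + 7 + 5 = 17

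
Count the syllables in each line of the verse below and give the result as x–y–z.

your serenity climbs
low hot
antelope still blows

6–2–5

Line 1: "your serenity climbs": 1+4+1 = 6
Line 2: "low hot": 1+1 = 2
Line 3: "antelope still blows": 3+1+1 = 5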